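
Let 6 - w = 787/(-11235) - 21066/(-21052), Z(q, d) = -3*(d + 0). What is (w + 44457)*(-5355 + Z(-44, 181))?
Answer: -5168679846389671/19709935 ≈ -2.6224e+8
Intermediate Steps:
Z(q, d) = -3*d
w = 599503367/118259610 (w = 6 - (787/(-11235) - 21066/(-21052)) = 6 - (787*(-1/11235) - 21066*(-1/21052)) = 6 - (-787/11235 + 10533/10526) = 6 - 1*110054293/118259610 = 6 - 110054293/118259610 = 599503367/118259610 ≈ 5.0694)
(w + 44457)*(-5355 + Z(-44, 181)) = (599503367/118259610 + 44457)*(-5355 - 3*181) = 5258066985137*(-5355 - 543)/118259610 = (5258066985137/118259610)*(-5898) = -5168679846389671/19709935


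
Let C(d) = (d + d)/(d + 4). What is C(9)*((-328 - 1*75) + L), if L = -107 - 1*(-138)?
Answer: -6696/13 ≈ -515.08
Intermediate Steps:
C(d) = 2*d/(4 + d) (C(d) = (2*d)/(4 + d) = 2*d/(4 + d))
L = 31 (L = -107 + 138 = 31)
C(9)*((-328 - 1*75) + L) = (2*9/(4 + 9))*((-328 - 1*75) + 31) = (2*9/13)*((-328 - 75) + 31) = (2*9*(1/13))*(-403 + 31) = (18/13)*(-372) = -6696/13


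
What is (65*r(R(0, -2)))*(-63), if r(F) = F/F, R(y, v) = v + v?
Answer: -4095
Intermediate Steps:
R(y, v) = 2*v
r(F) = 1
(65*r(R(0, -2)))*(-63) = (65*1)*(-63) = 65*(-63) = -4095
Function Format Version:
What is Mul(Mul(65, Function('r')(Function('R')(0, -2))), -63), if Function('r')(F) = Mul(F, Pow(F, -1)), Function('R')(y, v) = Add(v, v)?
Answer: -4095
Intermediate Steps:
Function('R')(y, v) = Mul(2, v)
Function('r')(F) = 1
Mul(Mul(65, Function('r')(Function('R')(0, -2))), -63) = Mul(Mul(65, 1), -63) = Mul(65, -63) = -4095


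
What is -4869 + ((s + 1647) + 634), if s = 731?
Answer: -1857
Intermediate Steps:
-4869 + ((s + 1647) + 634) = -4869 + ((731 + 1647) + 634) = -4869 + (2378 + 634) = -4869 + 3012 = -1857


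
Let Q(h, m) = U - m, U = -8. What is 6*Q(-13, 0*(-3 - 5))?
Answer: -48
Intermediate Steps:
Q(h, m) = -8 - m
6*Q(-13, 0*(-3 - 5)) = 6*(-8 - 0*(-3 - 5)) = 6*(-8 - 0*(-8)) = 6*(-8 - 1*0) = 6*(-8 + 0) = 6*(-8) = -48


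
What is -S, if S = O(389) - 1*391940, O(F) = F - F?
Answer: 391940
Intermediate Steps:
O(F) = 0
S = -391940 (S = 0 - 1*391940 = 0 - 391940 = -391940)
-S = -1*(-391940) = 391940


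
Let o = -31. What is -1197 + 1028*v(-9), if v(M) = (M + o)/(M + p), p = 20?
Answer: -54287/11 ≈ -4935.2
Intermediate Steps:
v(M) = (-31 + M)/(20 + M) (v(M) = (M - 31)/(M + 20) = (-31 + M)/(20 + M))
-1197 + 1028*v(-9) = -1197 + 1028*((-31 - 9)/(20 - 9)) = -1197 + 1028*(-40/11) = -1197 - 41120/11 = -54287/11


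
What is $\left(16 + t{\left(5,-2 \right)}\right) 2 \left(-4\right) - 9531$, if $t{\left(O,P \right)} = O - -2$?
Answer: $-9715$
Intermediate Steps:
$t{\left(O,P \right)} = 2 + O$ ($t{\left(O,P \right)} = O + 2 = 2 + O$)
$\left(16 + t{\left(5,-2 \right)}\right) 2 \left(-4\right) - 9531 = \left(16 + \left(2 + 5\right)\right) 2 \left(-4\right) - 9531 = \left(16 + 7\right) \left(-8\right) - 9531 = 23 \left(-8\right) - 9531 = -184 - 9531 = -9715$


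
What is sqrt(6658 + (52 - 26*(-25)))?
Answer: 8*sqrt(115) ≈ 85.790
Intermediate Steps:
sqrt(6658 + (52 - 26*(-25))) = sqrt(6658 + (52 + 650)) = sqrt(6658 + 702) = sqrt(7360) = 8*sqrt(115)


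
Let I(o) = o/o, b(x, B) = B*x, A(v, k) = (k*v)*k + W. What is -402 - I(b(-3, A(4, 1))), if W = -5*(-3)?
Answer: -403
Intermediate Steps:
W = 15
A(v, k) = 15 + v*k² (A(v, k) = (k*v)*k + 15 = v*k² + 15 = 15 + v*k²)
I(o) = 1
-402 - I(b(-3, A(4, 1))) = -402 - 1*1 = -402 - 1 = -403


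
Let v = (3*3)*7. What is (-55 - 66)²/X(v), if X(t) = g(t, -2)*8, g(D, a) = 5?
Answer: 14641/40 ≈ 366.02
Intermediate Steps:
v = 63 (v = 9*7 = 63)
X(t) = 40 (X(t) = 5*8 = 40)
(-55 - 66)²/X(v) = (-55 - 66)²/40 = (-121)²*(1/40) = 14641*(1/40) = 14641/40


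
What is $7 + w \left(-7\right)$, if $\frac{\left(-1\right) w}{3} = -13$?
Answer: $-266$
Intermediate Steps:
$w = 39$ ($w = \left(-3\right) \left(-13\right) = 39$)
$7 + w \left(-7\right) = 7 + 39 \left(-7\right) = 7 - 273 = -266$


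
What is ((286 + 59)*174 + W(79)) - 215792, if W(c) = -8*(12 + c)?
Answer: -156490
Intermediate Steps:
W(c) = -96 - 8*c
((286 + 59)*174 + W(79)) - 215792 = ((286 + 59)*174 + (-96 - 8*79)) - 215792 = (345*174 + (-96 - 632)) - 215792 = (60030 - 728) - 215792 = 59302 - 215792 = -156490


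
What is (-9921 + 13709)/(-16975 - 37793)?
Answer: -947/13692 ≈ -0.069165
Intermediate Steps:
(-9921 + 13709)/(-16975 - 37793) = 3788/(-54768) = 3788*(-1/54768) = -947/13692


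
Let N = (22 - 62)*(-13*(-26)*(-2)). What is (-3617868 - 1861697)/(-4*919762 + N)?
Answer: 5479565/3652008 ≈ 1.5004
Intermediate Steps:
N = 27040 (N = -13520*(-2) = -40*(-676) = 27040)
(-3617868 - 1861697)/(-4*919762 + N) = (-3617868 - 1861697)/(-4*919762 + 27040) = -5479565/(-3679048 + 27040) = -5479565/(-3652008) = -5479565*(-1/3652008) = 5479565/3652008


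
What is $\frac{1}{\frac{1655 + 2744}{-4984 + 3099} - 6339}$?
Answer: $- \frac{1885}{11953414} \approx -0.0001577$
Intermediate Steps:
$\frac{1}{\frac{1655 + 2744}{-4984 + 3099} - 6339} = \frac{1}{\frac{4399}{-1885} - 6339} = \frac{1}{4399 \left(- \frac{1}{1885}\right) - 6339} = \frac{1}{- \frac{4399}{1885} - 6339} = \frac{1}{- \frac{11953414}{1885}} = - \frac{1885}{11953414}$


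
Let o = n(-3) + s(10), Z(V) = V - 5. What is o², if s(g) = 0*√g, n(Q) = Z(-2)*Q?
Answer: 441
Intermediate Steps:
Z(V) = -5 + V
n(Q) = -7*Q (n(Q) = (-5 - 2)*Q = -7*Q)
s(g) = 0
o = 21 (o = -7*(-3) + 0 = 21 + 0 = 21)
o² = 21² = 441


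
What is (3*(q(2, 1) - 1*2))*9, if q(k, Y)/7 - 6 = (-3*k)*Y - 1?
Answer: -243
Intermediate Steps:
q(k, Y) = 35 - 21*Y*k (q(k, Y) = 42 + 7*((-3*k)*Y - 1) = 42 + 7*(-3*Y*k - 1) = 42 + 7*(-1 - 3*Y*k) = 42 + (-7 - 21*Y*k) = 35 - 21*Y*k)
(3*(q(2, 1) - 1*2))*9 = (3*((35 - 21*1*2) - 1*2))*9 = (3*((35 - 42) - 2))*9 = (3*(-7 - 2))*9 = (3*(-9))*9 = -27*9 = -243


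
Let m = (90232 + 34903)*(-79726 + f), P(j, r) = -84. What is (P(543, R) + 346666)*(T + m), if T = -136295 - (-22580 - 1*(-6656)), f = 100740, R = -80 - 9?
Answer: 911325765088058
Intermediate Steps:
R = -89
m = 2629586890 (m = (90232 + 34903)*(-79726 + 100740) = 125135*21014 = 2629586890)
T = -120371 (T = -136295 - (-22580 + 6656) = -136295 - 1*(-15924) = -136295 + 15924 = -120371)
(P(543, R) + 346666)*(T + m) = (-84 + 346666)*(-120371 + 2629586890) = 346582*2629466519 = 911325765088058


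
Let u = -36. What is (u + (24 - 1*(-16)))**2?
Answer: 16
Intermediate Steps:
(u + (24 - 1*(-16)))**2 = (-36 + (24 - 1*(-16)))**2 = (-36 + (24 + 16))**2 = (-36 + 40)**2 = 4**2 = 16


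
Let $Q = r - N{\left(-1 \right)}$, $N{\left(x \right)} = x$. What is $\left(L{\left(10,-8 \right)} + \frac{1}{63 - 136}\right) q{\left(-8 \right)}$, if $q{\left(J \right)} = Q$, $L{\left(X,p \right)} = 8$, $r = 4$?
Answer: $\frac{2915}{73} \approx 39.932$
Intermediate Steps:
$Q = 5$ ($Q = 4 - -1 = 4 + 1 = 5$)
$q{\left(J \right)} = 5$
$\left(L{\left(10,-8 \right)} + \frac{1}{63 - 136}\right) q{\left(-8 \right)} = \left(8 + \frac{1}{63 - 136}\right) 5 = \left(8 + \frac{1}{-73}\right) 5 = \left(8 - \frac{1}{73}\right) 5 = \frac{583}{73} \cdot 5 = \frac{2915}{73}$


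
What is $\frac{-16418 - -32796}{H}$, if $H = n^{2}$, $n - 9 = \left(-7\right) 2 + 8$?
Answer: $\frac{16378}{9} \approx 1819.8$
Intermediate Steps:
$n = 3$ ($n = 9 + \left(\left(-7\right) 2 + 8\right) = 9 + \left(-14 + 8\right) = 9 - 6 = 3$)
$H = 9$ ($H = 3^{2} = 9$)
$\frac{-16418 - -32796}{H} = \frac{-16418 - -32796}{9} = \left(-16418 + 32796\right) \frac{1}{9} = 16378 \cdot \frac{1}{9} = \frac{16378}{9}$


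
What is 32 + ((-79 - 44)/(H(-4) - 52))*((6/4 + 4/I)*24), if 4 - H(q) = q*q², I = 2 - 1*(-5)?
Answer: -9805/28 ≈ -350.18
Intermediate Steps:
I = 7 (I = 2 + 5 = 7)
H(q) = 4 - q³ (H(q) = 4 - q*q² = 4 - q³)
32 + ((-79 - 44)/(H(-4) - 52))*((6/4 + 4/I)*24) = 32 + ((-79 - 44)/((4 - 1*(-4)³) - 52))*((6/4 + 4/7)*24) = 32 + (-123/((4 - 1*(-64)) - 52))*((6*(¼) + 4*(⅐))*24) = 32 + (-123/((4 + 64) - 52))*((3/2 + 4/7)*24) = 32 + (-123/(68 - 52))*((29/14)*24) = 32 - 123/16*(348/7) = 32 - 123*1/16*(348/7) = 32 - 123/16*348/7 = 32 - 10701/28 = -9805/28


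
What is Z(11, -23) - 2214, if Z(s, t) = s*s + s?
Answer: -2082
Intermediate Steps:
Z(s, t) = s + s² (Z(s, t) = s² + s = s + s²)
Z(11, -23) - 2214 = 11*(1 + 11) - 2214 = 11*12 - 2214 = 132 - 2214 = -2082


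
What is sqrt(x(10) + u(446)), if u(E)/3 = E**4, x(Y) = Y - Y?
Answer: 198916*sqrt(3) ≈ 3.4453e+5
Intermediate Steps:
x(Y) = 0
u(E) = 3*E**4
sqrt(x(10) + u(446)) = sqrt(0 + 3*446**4) = sqrt(0 + 3*39567575056) = sqrt(0 + 118702725168) = sqrt(118702725168) = 198916*sqrt(3)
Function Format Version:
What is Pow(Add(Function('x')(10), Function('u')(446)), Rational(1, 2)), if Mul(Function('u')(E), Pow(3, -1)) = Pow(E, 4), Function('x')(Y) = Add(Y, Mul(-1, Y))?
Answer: Mul(198916, Pow(3, Rational(1, 2))) ≈ 3.4453e+5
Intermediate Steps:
Function('x')(Y) = 0
Function('u')(E) = Mul(3, Pow(E, 4))
Pow(Add(Function('x')(10), Function('u')(446)), Rational(1, 2)) = Pow(Add(0, Mul(3, Pow(446, 4))), Rational(1, 2)) = Pow(Add(0, Mul(3, 39567575056)), Rational(1, 2)) = Pow(Add(0, 118702725168), Rational(1, 2)) = Pow(118702725168, Rational(1, 2)) = Mul(198916, Pow(3, Rational(1, 2)))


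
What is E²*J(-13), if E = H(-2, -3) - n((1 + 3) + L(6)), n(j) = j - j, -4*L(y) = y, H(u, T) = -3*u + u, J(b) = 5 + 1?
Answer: 96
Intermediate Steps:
J(b) = 6
H(u, T) = -2*u
L(y) = -y/4
n(j) = 0
E = 4 (E = -2*(-2) - 1*0 = 4 + 0 = 4)
E²*J(-13) = 4²*6 = 16*6 = 96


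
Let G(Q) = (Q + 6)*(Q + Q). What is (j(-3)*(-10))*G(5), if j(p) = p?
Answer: 3300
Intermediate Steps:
G(Q) = 2*Q*(6 + Q) (G(Q) = (6 + Q)*(2*Q) = 2*Q*(6 + Q))
(j(-3)*(-10))*G(5) = (-3*(-10))*(2*5*(6 + 5)) = 30*(2*5*11) = 30*110 = 3300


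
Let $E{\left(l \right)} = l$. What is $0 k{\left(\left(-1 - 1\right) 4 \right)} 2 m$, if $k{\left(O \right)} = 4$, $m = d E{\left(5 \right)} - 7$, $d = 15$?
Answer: $0$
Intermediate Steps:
$m = 68$ ($m = 15 \cdot 5 - 7 = 75 - 7 = 68$)
$0 k{\left(\left(-1 - 1\right) 4 \right)} 2 m = 0 \cdot 4 \cdot 2 \cdot 68 = 0 \cdot 2 \cdot 68 = 0 \cdot 68 = 0$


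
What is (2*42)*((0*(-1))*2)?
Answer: 0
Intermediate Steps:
(2*42)*((0*(-1))*2) = 84*(0*2) = 84*0 = 0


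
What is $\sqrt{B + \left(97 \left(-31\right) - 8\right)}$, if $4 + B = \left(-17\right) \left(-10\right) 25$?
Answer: $\sqrt{1231} \approx 35.086$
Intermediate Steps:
$B = 4246$ ($B = -4 + \left(-17\right) \left(-10\right) 25 = -4 + 170 \cdot 25 = -4 + 4250 = 4246$)
$\sqrt{B + \left(97 \left(-31\right) - 8\right)} = \sqrt{4246 + \left(97 \left(-31\right) - 8\right)} = \sqrt{4246 - 3015} = \sqrt{1231}$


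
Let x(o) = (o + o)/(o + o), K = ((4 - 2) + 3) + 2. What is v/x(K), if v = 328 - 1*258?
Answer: 70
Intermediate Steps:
v = 70 (v = 328 - 258 = 70)
K = 7 (K = (2 + 3) + 2 = 5 + 2 = 7)
x(o) = 1 (x(o) = (2*o)/((2*o)) = (2*o)*(1/(2*o)) = 1)
v/x(K) = 70/1 = 70*1 = 70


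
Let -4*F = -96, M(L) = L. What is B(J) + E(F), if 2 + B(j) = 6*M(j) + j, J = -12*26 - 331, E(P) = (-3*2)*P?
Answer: -4647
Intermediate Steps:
F = 24 (F = -¼*(-96) = 24)
E(P) = -6*P
J = -643 (J = -312 - 331 = -643)
B(j) = -2 + 7*j (B(j) = -2 + (6*j + j) = -2 + 7*j)
B(J) + E(F) = (-2 + 7*(-643)) - 6*24 = (-2 - 4501) - 144 = -4503 - 144 = -4647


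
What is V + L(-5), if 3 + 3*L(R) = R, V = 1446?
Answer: 4330/3 ≈ 1443.3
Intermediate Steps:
L(R) = -1 + R/3
V + L(-5) = 1446 + (-1 + (⅓)*(-5)) = 1446 + (-1 - 5/3) = 1446 - 8/3 = 4330/3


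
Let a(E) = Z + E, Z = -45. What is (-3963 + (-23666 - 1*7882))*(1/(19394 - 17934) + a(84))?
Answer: -2022031851/1460 ≈ -1.3850e+6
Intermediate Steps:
a(E) = -45 + E
(-3963 + (-23666 - 1*7882))*(1/(19394 - 17934) + a(84)) = (-3963 + (-23666 - 1*7882))*(1/(19394 - 17934) + (-45 + 84)) = (-3963 + (-23666 - 7882))*(1/1460 + 39) = (-3963 - 31548)*(1/1460 + 39) = -35511*56941/1460 = -2022031851/1460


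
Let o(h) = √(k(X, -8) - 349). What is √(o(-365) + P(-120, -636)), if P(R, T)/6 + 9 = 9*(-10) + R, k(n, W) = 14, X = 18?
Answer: √(-1314 + I*√335) ≈ 0.2525 + 36.25*I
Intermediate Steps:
P(R, T) = -594 + 6*R (P(R, T) = -54 + 6*(9*(-10) + R) = -54 + 6*(-90 + R) = -54 + (-540 + 6*R) = -594 + 6*R)
o(h) = I*√335 (o(h) = √(14 - 349) = √(-335) = I*√335)
√(o(-365) + P(-120, -636)) = √(I*√335 + (-594 + 6*(-120))) = √(I*√335 + (-594 - 720)) = √(I*√335 - 1314) = √(-1314 + I*√335)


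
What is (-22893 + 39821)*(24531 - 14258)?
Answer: 173901344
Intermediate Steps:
(-22893 + 39821)*(24531 - 14258) = 16928*10273 = 173901344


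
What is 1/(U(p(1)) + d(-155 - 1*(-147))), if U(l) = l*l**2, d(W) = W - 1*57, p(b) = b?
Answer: -1/64 ≈ -0.015625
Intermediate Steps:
d(W) = -57 + W (d(W) = W - 57 = -57 + W)
U(l) = l**3
1/(U(p(1)) + d(-155 - 1*(-147))) = 1/(1**3 + (-57 + (-155 - 1*(-147)))) = 1/(1 + (-57 + (-155 + 147))) = 1/(1 + (-57 - 8)) = 1/(1 - 65) = 1/(-64) = -1/64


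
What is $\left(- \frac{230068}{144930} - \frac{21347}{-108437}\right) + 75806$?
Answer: $\frac{595664070430727}{7857887205} \approx 75805.0$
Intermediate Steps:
$\left(- \frac{230068}{144930} - \frac{21347}{-108437}\right) + 75806 = \left(\left(-230068\right) \frac{1}{144930} - - \frac{21347}{108437}\right) + 75806 = \left(- \frac{115034}{72465} + \frac{21347}{108437}\right) + 75806 = - \frac{10927031503}{7857887205} + 75806 = \frac{595664070430727}{7857887205}$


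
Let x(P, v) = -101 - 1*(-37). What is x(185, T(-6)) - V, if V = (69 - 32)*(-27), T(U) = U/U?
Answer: 935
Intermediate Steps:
T(U) = 1
V = -999 (V = 37*(-27) = -999)
x(P, v) = -64 (x(P, v) = -101 + 37 = -64)
x(185, T(-6)) - V = -64 - 1*(-999) = -64 + 999 = 935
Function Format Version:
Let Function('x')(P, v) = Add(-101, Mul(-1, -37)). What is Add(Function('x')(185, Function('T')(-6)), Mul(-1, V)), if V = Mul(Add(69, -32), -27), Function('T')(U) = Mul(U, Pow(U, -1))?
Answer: 935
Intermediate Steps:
Function('T')(U) = 1
V = -999 (V = Mul(37, -27) = -999)
Function('x')(P, v) = -64 (Function('x')(P, v) = Add(-101, 37) = -64)
Add(Function('x')(185, Function('T')(-6)), Mul(-1, V)) = Add(-64, Mul(-1, -999)) = Add(-64, 999) = 935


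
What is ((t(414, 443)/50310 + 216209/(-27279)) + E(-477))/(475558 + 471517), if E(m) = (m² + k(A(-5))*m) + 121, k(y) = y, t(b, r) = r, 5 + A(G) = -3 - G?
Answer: 1663393575373/6877099875750 ≈ 0.24187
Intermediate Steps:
A(G) = -8 - G (A(G) = -5 + (-3 - G) = -8 - G)
E(m) = 121 + m² - 3*m (E(m) = (m² + (-8 - 1*(-5))*m) + 121 = (m² + (-8 + 5)*m) + 121 = (m² - 3*m) + 121 = 121 + m² - 3*m)
((t(414, 443)/50310 + 216209/(-27279)) + E(-477))/(475558 + 471517) = ((443/50310 + 216209/(-27279)) + (121 + (-477)² - 3*(-477)))/(475558 + 471517) = ((443*(1/50310) + 216209*(-1/27279)) + (121 + 227529 + 1431))/947075 = ((443/50310 - 30887/3897) + 229081)*(1/947075) = (-57488837/7261410 + 229081)*(1/947075) = (1663393575373/7261410)*(1/947075) = 1663393575373/6877099875750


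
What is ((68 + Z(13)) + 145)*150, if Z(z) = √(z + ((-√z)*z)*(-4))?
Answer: 31950 + 150*√(13 + 52*√13) ≈ 34074.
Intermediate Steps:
Z(z) = √(z + 4*z^(3/2)) (Z(z) = √(z - z^(3/2)*(-4)) = √(z + 4*z^(3/2)))
((68 + Z(13)) + 145)*150 = ((68 + √(13 + 4*13^(3/2))) + 145)*150 = ((68 + √(13 + 4*(13*√13))) + 145)*150 = ((68 + √(13 + 52*√13)) + 145)*150 = (213 + √(13 + 52*√13))*150 = 31950 + 150*√(13 + 52*√13)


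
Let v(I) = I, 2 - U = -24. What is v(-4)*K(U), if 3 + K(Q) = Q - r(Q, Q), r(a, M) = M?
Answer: 12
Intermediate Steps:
U = 26 (U = 2 - 1*(-24) = 2 + 24 = 26)
K(Q) = -3 (K(Q) = -3 + (Q - Q) = -3 + 0 = -3)
v(-4)*K(U) = -4*(-3) = 12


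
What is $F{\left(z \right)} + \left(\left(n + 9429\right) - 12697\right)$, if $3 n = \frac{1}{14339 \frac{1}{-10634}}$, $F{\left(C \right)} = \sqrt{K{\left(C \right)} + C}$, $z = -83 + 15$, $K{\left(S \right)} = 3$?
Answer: $- \frac{10814630}{3309} + i \sqrt{65} \approx -3268.2 + 8.0623 i$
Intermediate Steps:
$z = -68$
$F{\left(C \right)} = \sqrt{3 + C}$
$n = - \frac{818}{3309}$ ($n = \frac{1}{3 \frac{14339}{-10634}} = \frac{1}{3 \cdot 14339 \left(- \frac{1}{10634}\right)} = \frac{1}{3 \left(- \frac{1103}{818}\right)} = \frac{1}{3} \left(- \frac{818}{1103}\right) = - \frac{818}{3309} \approx -0.2472$)
$F{\left(z \right)} + \left(\left(n + 9429\right) - 12697\right) = \sqrt{3 - 68} + \left(\left(- \frac{818}{3309} + 9429\right) - 12697\right) = \sqrt{-65} + \left(\frac{31199743}{3309} - 12697\right) = i \sqrt{65} - \frac{10814630}{3309} = - \frac{10814630}{3309} + i \sqrt{65}$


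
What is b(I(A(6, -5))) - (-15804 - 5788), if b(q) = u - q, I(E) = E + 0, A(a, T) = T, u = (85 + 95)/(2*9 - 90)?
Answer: 43189/2 ≈ 21595.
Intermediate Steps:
u = -5/2 (u = 180/(18 - 90) = 180/(-72) = 180*(-1/72) = -5/2 ≈ -2.5000)
I(E) = E
b(q) = -5/2 - q
b(I(A(6, -5))) - (-15804 - 5788) = (-5/2 - 1*(-5)) - (-15804 - 5788) = (-5/2 + 5) - 1*(-21592) = 5/2 + 21592 = 43189/2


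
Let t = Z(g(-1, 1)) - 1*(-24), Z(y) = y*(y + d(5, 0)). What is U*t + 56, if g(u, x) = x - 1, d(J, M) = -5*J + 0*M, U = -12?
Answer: -232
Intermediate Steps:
d(J, M) = -5*J (d(J, M) = -5*J + 0 = -5*J)
g(u, x) = -1 + x
Z(y) = y*(-25 + y) (Z(y) = y*(y - 5*5) = y*(y - 25) = y*(-25 + y))
t = 24 (t = (-1 + 1)*(-25 + (-1 + 1)) - 1*(-24) = 0*(-25 + 0) + 24 = 0*(-25) + 24 = 0 + 24 = 24)
U*t + 56 = -12*24 + 56 = -288 + 56 = -232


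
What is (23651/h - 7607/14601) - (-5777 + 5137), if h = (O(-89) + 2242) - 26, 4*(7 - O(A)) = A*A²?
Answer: 6666725027417/10423084461 ≈ 639.61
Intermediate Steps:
O(A) = 7 - A³/4 (O(A) = 7 - A*A²/4 = 7 - A³/4)
h = 713861/4 (h = ((7 - ¼*(-89)³) + 2242) - 26 = ((7 - ¼*(-704969)) + 2242) - 26 = ((7 + 704969/4) + 2242) - 26 = (704997/4 + 2242) - 26 = 713965/4 - 26 = 713861/4 ≈ 1.7847e+5)
(23651/h - 7607/14601) - (-5777 + 5137) = (23651/(713861/4) - 7607/14601) - (-5777 + 5137) = (23651*(4/713861) - 7607*1/14601) - 1*(-640) = (94604/713861 - 7607/14601) + 640 = -4049027623/10423084461 + 640 = 6666725027417/10423084461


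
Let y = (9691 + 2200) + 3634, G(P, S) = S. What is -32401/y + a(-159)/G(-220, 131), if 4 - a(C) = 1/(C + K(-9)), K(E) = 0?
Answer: -221663668/107790075 ≈ -2.0564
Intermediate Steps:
y = 15525 (y = 11891 + 3634 = 15525)
a(C) = 4 - 1/C (a(C) = 4 - 1/(C + 0) = 4 - 1/C)
-32401/y + a(-159)/G(-220, 131) = -32401/15525 + (4 - 1/(-159))/131 = -32401*1/15525 + (4 - 1*(-1/159))*(1/131) = -32401/15525 + (4 + 1/159)*(1/131) = -32401/15525 + (637/159)*(1/131) = -32401/15525 + 637/20829 = -221663668/107790075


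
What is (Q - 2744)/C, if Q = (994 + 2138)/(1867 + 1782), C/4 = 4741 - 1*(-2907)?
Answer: -2502431/27907552 ≈ -0.089669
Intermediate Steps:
C = 30592 (C = 4*(4741 - 1*(-2907)) = 4*(4741 + 2907) = 4*7648 = 30592)
Q = 3132/3649 ≈ 0.85832
(Q - 2744)/C = (3132/3649 - 2744)/30592 = -10009724/3649*1/30592 = -2502431/27907552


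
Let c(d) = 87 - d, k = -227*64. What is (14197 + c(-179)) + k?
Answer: -65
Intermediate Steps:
k = -14528
(14197 + c(-179)) + k = (14197 + (87 - 1*(-179))) - 14528 = (14197 + (87 + 179)) - 14528 = (14197 + 266) - 14528 = 14463 - 14528 = -65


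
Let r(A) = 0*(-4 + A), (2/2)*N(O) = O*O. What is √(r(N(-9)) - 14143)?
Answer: I*√14143 ≈ 118.92*I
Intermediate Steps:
N(O) = O² (N(O) = O*O = O²)
r(A) = 0
√(r(N(-9)) - 14143) = √(0 - 14143) = √(-14143) = I*√14143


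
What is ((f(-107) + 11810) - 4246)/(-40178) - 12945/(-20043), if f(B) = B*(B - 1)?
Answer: 22813675/134214609 ≈ 0.16998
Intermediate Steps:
f(B) = B*(-1 + B)
((f(-107) + 11810) - 4246)/(-40178) - 12945/(-20043) = ((-107*(-1 - 107) + 11810) - 4246)/(-40178) - 12945/(-20043) = ((-107*(-108) + 11810) - 4246)*(-1/40178) - 12945*(-1/20043) = ((11556 + 11810) - 4246)*(-1/40178) + 4315/6681 = (23366 - 4246)*(-1/40178) + 4315/6681 = 19120*(-1/40178) + 4315/6681 = -9560/20089 + 4315/6681 = 22813675/134214609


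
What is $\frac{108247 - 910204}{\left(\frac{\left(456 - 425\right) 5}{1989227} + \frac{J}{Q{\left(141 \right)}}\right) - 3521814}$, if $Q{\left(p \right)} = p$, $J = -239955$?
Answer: $\frac{24992634103411}{109808806903292} \approx 0.2276$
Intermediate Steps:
$\frac{108247 - 910204}{\left(\frac{\left(456 - 425\right) 5}{1989227} + \frac{J}{Q{\left(141 \right)}}\right) - 3521814} = \frac{108247 - 910204}{\left(\frac{\left(456 - 425\right) 5}{1989227} - \frac{239955}{141}\right) - 3521814} = - \frac{801957}{\left(31 \cdot 5 \cdot \frac{1}{1989227} - \frac{79985}{47}\right) - 3521814} = - \frac{801957}{\left(155 \cdot \frac{1}{1989227} - \frac{79985}{47}\right) - 3521814} = - \frac{801957}{\left(\frac{155}{1989227} - \frac{79985}{47}\right) - 3521814} = - \frac{801957}{- \frac{159108314310}{93493669} - 3521814} = - \frac{801957}{- \frac{329426420709876}{93493669}} = \left(-801957\right) \left(- \frac{93493669}{329426420709876}\right) = \frac{24992634103411}{109808806903292}$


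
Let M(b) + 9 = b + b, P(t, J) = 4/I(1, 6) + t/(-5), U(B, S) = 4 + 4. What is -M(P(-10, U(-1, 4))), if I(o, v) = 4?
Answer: 3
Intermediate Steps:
U(B, S) = 8
P(t, J) = 1 - t/5 (P(t, J) = 4/4 + t/(-5) = 4*(¼) + t*(-⅕) = 1 - t/5)
M(b) = -9 + 2*b (M(b) = -9 + (b + b) = -9 + 2*b)
-M(P(-10, U(-1, 4))) = -(-9 + 2*(1 - ⅕*(-10))) = -(-9 + 2*(1 + 2)) = -(-9 + 2*3) = -(-9 + 6) = -1*(-3) = 3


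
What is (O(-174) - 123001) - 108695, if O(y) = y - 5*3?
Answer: -231885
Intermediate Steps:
O(y) = -15 + y (O(y) = y - 15 = -15 + y)
(O(-174) - 123001) - 108695 = ((-15 - 174) - 123001) - 108695 = (-189 - 123001) - 108695 = -123190 - 108695 = -231885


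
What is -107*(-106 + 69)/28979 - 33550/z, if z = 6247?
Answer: -947513577/181031813 ≈ -5.2340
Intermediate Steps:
-107*(-106 + 69)/28979 - 33550/z = -107*(-106 + 69)/28979 - 33550/6247 = -107*(-37)*(1/28979) - 33550*1/6247 = 3959*(1/28979) - 33550/6247 = 3959/28979 - 33550/6247 = -947513577/181031813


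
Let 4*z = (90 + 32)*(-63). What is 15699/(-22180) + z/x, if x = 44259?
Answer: -245813637/327221540 ≈ -0.75121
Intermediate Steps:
z = -3843/2 (z = ((90 + 32)*(-63))/4 = (122*(-63))/4 = (¼)*(-7686) = -3843/2 ≈ -1921.5)
15699/(-22180) + z/x = 15699/(-22180) - 3843/2/44259 = 15699*(-1/22180) - 3843/2*1/44259 = -15699/22180 - 1281/29506 = -245813637/327221540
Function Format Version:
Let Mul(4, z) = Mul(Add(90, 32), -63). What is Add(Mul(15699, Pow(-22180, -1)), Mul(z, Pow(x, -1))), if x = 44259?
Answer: Rational(-245813637, 327221540) ≈ -0.75121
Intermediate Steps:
z = Rational(-3843, 2) (z = Mul(Rational(1, 4), Mul(Add(90, 32), -63)) = Mul(Rational(1, 4), Mul(122, -63)) = Mul(Rational(1, 4), -7686) = Rational(-3843, 2) ≈ -1921.5)
Add(Mul(15699, Pow(-22180, -1)), Mul(z, Pow(x, -1))) = Add(Mul(15699, Pow(-22180, -1)), Mul(Rational(-3843, 2), Pow(44259, -1))) = Add(Mul(15699, Rational(-1, 22180)), Mul(Rational(-3843, 2), Rational(1, 44259))) = Add(Rational(-15699, 22180), Rational(-1281, 29506)) = Rational(-245813637, 327221540)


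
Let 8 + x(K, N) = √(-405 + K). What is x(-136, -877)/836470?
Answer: -4/418235 + I*√541/836470 ≈ -9.564e-6 + 2.7807e-5*I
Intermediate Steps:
x(K, N) = -8 + √(-405 + K)
x(-136, -877)/836470 = (-8 + √(-405 - 136))/836470 = (-8 + √(-541))*(1/836470) = (-8 + I*√541)*(1/836470) = -4/418235 + I*√541/836470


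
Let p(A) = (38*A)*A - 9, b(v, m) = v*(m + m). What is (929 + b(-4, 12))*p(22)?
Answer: 15313039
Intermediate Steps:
b(v, m) = 2*m*v (b(v, m) = v*(2*m) = 2*m*v)
p(A) = -9 + 38*A² (p(A) = 38*A² - 9 = -9 + 38*A²)
(929 + b(-4, 12))*p(22) = (929 + 2*12*(-4))*(-9 + 38*22²) = (929 - 96)*(-9 + 38*484) = 833*(-9 + 18392) = 833*18383 = 15313039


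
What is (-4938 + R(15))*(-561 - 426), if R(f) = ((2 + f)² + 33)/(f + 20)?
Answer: 24323628/5 ≈ 4.8647e+6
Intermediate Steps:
R(f) = (33 + (2 + f)²)/(20 + f)
(-4938 + R(15))*(-561 - 426) = (-4938 + (33 + (2 + 15)²)/(20 + 15))*(-561 - 426) = (-4938 + (33 + 17²)/35)*(-987) = (-4938 + (33 + 289)/35)*(-987) = (-4938 + (1/35)*322)*(-987) = (-4938 + 46/5)*(-987) = -24644/5*(-987) = 24323628/5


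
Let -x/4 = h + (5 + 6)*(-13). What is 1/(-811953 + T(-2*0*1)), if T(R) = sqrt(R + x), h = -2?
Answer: -811953/659267673629 - 2*sqrt(145)/659267673629 ≈ -1.2316e-6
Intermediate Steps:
x = 580 (x = -4*(-2 + (5 + 6)*(-13)) = -4*(-2 + 11*(-13)) = -4*(-2 - 143) = -4*(-145) = 580)
T(R) = sqrt(580 + R) (T(R) = sqrt(R + 580) = sqrt(580 + R))
1/(-811953 + T(-2*0*1)) = 1/(-811953 + sqrt(580 - 2*0*1)) = 1/(-811953 + sqrt(580 + 0*1)) = 1/(-811953 + sqrt(580 + 0)) = 1/(-811953 + sqrt(580)) = 1/(-811953 + 2*sqrt(145))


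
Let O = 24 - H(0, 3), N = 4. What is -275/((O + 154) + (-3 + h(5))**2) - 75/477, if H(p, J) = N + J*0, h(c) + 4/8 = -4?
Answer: -65975/48813 ≈ -1.3516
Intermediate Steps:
h(c) = -9/2 (h(c) = -1/2 - 4 = -9/2)
H(p, J) = 4 (H(p, J) = 4 + J*0 = 4 + 0 = 4)
O = 20 (O = 24 - 1*4 = 24 - 4 = 20)
-275/((O + 154) + (-3 + h(5))**2) - 75/477 = -275/((20 + 154) + (-3 - 9/2)**2) - 75/477 = -275/(174 + (-15/2)**2) - 75*1/477 = -275/(174 + 225/4) - 25/159 = -275/921/4 - 25/159 = -275*4/921 - 25/159 = -1100/921 - 25/159 = -65975/48813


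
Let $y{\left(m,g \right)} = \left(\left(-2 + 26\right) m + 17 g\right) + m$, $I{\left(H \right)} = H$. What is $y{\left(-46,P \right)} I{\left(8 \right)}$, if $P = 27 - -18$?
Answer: $-3080$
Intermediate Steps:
$P = 45$ ($P = 27 + 18 = 45$)
$y{\left(m,g \right)} = 17 g + 25 m$ ($y{\left(m,g \right)} = \left(24 m + 17 g\right) + m = \left(17 g + 24 m\right) + m = 17 g + 25 m$)
$y{\left(-46,P \right)} I{\left(8 \right)} = \left(17 \cdot 45 + 25 \left(-46\right)\right) 8 = \left(765 - 1150\right) 8 = \left(-385\right) 8 = -3080$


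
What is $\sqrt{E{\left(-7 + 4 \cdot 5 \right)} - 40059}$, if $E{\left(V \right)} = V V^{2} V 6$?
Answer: $\sqrt{131307} \approx 362.36$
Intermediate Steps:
$E{\left(V \right)} = 6 V^{4}$ ($E{\left(V \right)} = V^{3} V 6 = V^{4} \cdot 6 = 6 V^{4}$)
$\sqrt{E{\left(-7 + 4 \cdot 5 \right)} - 40059} = \sqrt{6 \left(-7 + 4 \cdot 5\right)^{4} - 40059} = \sqrt{6 \left(-7 + 20\right)^{4} - 40059} = \sqrt{6 \cdot 13^{4} - 40059} = \sqrt{6 \cdot 28561 - 40059} = \sqrt{171366 - 40059} = \sqrt{131307}$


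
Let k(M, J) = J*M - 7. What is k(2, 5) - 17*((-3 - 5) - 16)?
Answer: 411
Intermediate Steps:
k(M, J) = -7 + J*M
k(2, 5) - 17*((-3 - 5) - 16) = (-7 + 5*2) - 17*((-3 - 5) - 16) = (-7 + 10) - 17*(-8 - 16) = 3 - 17*(-24) = 3 + 408 = 411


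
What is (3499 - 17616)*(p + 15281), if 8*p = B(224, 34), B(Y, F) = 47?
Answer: -1726438515/8 ≈ -2.1580e+8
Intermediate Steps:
p = 47/8 (p = (1/8)*47 = 47/8 ≈ 5.8750)
(3499 - 17616)*(p + 15281) = (3499 - 17616)*(47/8 + 15281) = -14117*122295/8 = -1726438515/8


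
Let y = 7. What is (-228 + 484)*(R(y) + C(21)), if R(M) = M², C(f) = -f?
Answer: 7168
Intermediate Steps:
(-228 + 484)*(R(y) + C(21)) = (-228 + 484)*(7² - 1*21) = 256*(49 - 21) = 256*28 = 7168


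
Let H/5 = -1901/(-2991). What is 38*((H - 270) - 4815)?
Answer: -577589740/2991 ≈ -1.9311e+5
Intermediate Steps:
H = 9505/2991 (H = 5*(-1901/(-2991)) = 5*(-1901*(-1/2991)) = 5*(1901/2991) = 9505/2991 ≈ 3.1779)
38*((H - 270) - 4815) = 38*((9505/2991 - 270) - 4815) = 38*(-798065/2991 - 4815) = 38*(-15199730/2991) = -577589740/2991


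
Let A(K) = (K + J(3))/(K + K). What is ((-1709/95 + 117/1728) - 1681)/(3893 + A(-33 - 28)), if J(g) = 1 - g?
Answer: -1890288313/4332082080 ≈ -0.43635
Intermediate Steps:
A(K) = (-2 + K)/(2*K) (A(K) = (K + (1 - 1*3))/(K + K) = (K + (1 - 3))/((2*K)) = (K - 2)*(1/(2*K)) = (-2 + K)*(1/(2*K)) = (-2 + K)/(2*K))
((-1709/95 + 117/1728) - 1681)/(3893 + A(-33 - 28)) = ((-1709/95 + 117/1728) - 1681)/(3893 + (-2 + (-33 - 28))/(2*(-33 - 28))) = ((-1709*1/95 + 117*(1/1728)) - 1681)/(3893 + (½)*(-2 - 61)/(-61)) = ((-1709/95 + 13/192) - 1681)/(3893 + (½)*(-1/61)*(-63)) = (-326893/18240 - 1681)/(3893 + 63/122) = -30988333/(18240*475009/122) = -30988333/18240*122/475009 = -1890288313/4332082080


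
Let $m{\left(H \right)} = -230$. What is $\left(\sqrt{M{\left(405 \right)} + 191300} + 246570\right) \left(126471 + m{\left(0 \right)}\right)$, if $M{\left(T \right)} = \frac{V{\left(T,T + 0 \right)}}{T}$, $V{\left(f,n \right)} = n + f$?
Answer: $31127243370 + 126241 \sqrt{191302} \approx 3.1182 \cdot 10^{10}$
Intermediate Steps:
$V{\left(f,n \right)} = f + n$
$M{\left(T \right)} = 2$ ($M{\left(T \right)} = \frac{T + \left(T + 0\right)}{T} = \frac{T + T}{T} = \frac{2 T}{T} = 2$)
$\left(\sqrt{M{\left(405 \right)} + 191300} + 246570\right) \left(126471 + m{\left(0 \right)}\right) = \left(\sqrt{2 + 191300} + 246570\right) \left(126471 - 230\right) = \left(\sqrt{191302} + 246570\right) 126241 = \left(246570 + \sqrt{191302}\right) 126241 = 31127243370 + 126241 \sqrt{191302}$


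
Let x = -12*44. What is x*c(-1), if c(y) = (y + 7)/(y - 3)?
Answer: 792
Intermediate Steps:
x = -528
c(y) = (7 + y)/(-3 + y)
x*c(-1) = -528*(7 - 1)/(-3 - 1) = -528*6/(-4) = -(-132)*6 = -528*(-3/2) = 792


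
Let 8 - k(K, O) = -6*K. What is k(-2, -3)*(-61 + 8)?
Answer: 212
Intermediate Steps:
k(K, O) = 8 + 6*K (k(K, O) = 8 - (-6)*K = 8 + 6*K)
k(-2, -3)*(-61 + 8) = (8 + 6*(-2))*(-61 + 8) = (8 - 12)*(-53) = -4*(-53) = 212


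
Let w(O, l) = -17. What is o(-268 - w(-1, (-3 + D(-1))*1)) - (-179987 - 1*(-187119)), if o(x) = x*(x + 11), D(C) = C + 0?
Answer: 53108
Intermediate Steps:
D(C) = C
o(x) = x*(11 + x)
o(-268 - w(-1, (-3 + D(-1))*1)) - (-179987 - 1*(-187119)) = (-268 - 1*(-17))*(11 + (-268 - 1*(-17))) - (-179987 - 1*(-187119)) = (-268 + 17)*(11 + (-268 + 17)) - (-179987 + 187119) = -251*(11 - 251) - 1*7132 = -251*(-240) - 7132 = 60240 - 7132 = 53108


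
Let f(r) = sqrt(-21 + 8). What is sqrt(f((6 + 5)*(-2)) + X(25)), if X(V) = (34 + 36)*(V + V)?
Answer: sqrt(3500 + I*sqrt(13)) ≈ 59.161 + 0.0305*I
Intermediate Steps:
f(r) = I*sqrt(13) (f(r) = sqrt(-13) = I*sqrt(13))
X(V) = 140*V (X(V) = 70*(2*V) = 140*V)
sqrt(f((6 + 5)*(-2)) + X(25)) = sqrt(I*sqrt(13) + 140*25) = sqrt(I*sqrt(13) + 3500) = sqrt(3500 + I*sqrt(13))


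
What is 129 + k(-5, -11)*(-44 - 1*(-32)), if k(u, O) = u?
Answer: 189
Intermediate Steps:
129 + k(-5, -11)*(-44 - 1*(-32)) = 129 - 5*(-44 - 1*(-32)) = 129 - 5*(-44 + 32) = 129 - 5*(-12) = 129 + 60 = 189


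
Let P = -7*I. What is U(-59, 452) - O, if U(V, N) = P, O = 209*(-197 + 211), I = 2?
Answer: -2940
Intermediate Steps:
O = 2926 (O = 209*14 = 2926)
P = -14 (P = -7*2 = -14)
U(V, N) = -14
U(-59, 452) - O = -14 - 1*2926 = -14 - 2926 = -2940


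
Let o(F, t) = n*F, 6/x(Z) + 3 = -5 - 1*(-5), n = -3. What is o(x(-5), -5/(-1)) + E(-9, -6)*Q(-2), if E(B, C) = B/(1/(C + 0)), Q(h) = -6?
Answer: -318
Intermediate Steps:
x(Z) = -2 (x(Z) = 6/(-3 + (-5 - 1*(-5))) = 6/(-3 + (-5 + 5)) = 6/(-3 + 0) = 6/(-3) = 6*(-⅓) = -2)
E(B, C) = B*C (E(B, C) = B/(1/C) = B*C)
o(F, t) = -3*F
o(x(-5), -5/(-1)) + E(-9, -6)*Q(-2) = -3*(-2) - 9*(-6)*(-6) = 6 + 54*(-6) = 6 - 324 = -318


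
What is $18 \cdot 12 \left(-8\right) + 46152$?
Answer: $44424$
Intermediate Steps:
$18 \cdot 12 \left(-8\right) + 46152 = 216 \left(-8\right) + 46152 = -1728 + 46152 = 44424$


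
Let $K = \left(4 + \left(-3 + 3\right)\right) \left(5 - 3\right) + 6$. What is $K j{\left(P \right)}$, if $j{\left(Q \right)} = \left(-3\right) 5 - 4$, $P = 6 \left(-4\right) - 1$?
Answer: $-266$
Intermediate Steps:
$P = -25$ ($P = -24 - 1 = -25$)
$K = 14$ ($K = \left(4 + 0\right) 2 + 6 = 4 \cdot 2 + 6 = 8 + 6 = 14$)
$j{\left(Q \right)} = -19$ ($j{\left(Q \right)} = -15 - 4 = -19$)
$K j{\left(P \right)} = 14 \left(-19\right) = -266$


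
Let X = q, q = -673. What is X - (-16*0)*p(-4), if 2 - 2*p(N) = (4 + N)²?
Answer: -673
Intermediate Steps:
p(N) = 1 - (4 + N)²/2
X = -673
X - (-16*0)*p(-4) = -673 - (-16*0)*(1 - (4 - 4)²/2) = -673 - 0*(1 - ½*0²) = -673 - 0*(1 - ½*0) = -673 - 0*(1 + 0) = -673 - 0 = -673 - 1*0 = -673 + 0 = -673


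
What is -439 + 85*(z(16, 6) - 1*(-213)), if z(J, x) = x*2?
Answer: 18686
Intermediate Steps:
z(J, x) = 2*x
-439 + 85*(z(16, 6) - 1*(-213)) = -439 + 85*(2*6 - 1*(-213)) = -439 + 85*(12 + 213) = -439 + 85*225 = -439 + 19125 = 18686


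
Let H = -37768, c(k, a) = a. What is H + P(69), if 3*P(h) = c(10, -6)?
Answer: -37770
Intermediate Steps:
P(h) = -2 (P(h) = (1/3)*(-6) = -2)
H + P(69) = -37768 - 2 = -37770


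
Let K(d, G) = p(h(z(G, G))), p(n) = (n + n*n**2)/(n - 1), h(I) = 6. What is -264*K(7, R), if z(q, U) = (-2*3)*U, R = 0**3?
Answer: -58608/5 ≈ -11722.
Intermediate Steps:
R = 0
z(q, U) = -6*U
p(n) = (n + n**3)/(-1 + n)
K(d, G) = 222/5 (K(d, G) = (6 + 6**3)/(-1 + 6) = (6 + 216)/5 = (1/5)*222 = 222/5)
-264*K(7, R) = -264*222/5 = -58608/5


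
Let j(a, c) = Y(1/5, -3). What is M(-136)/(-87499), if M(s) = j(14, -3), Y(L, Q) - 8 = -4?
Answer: -4/87499 ≈ -4.5715e-5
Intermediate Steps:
Y(L, Q) = 4 (Y(L, Q) = 8 - 4 = 4)
j(a, c) = 4
M(s) = 4
M(-136)/(-87499) = 4/(-87499) = 4*(-1/87499) = -4/87499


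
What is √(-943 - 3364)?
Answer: I*√4307 ≈ 65.628*I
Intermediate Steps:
√(-943 - 3364) = √(-4307) = I*√4307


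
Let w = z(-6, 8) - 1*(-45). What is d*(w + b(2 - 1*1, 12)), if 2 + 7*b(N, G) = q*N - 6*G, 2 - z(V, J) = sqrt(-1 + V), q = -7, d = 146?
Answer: 36208/7 - 146*I*sqrt(7) ≈ 5172.6 - 386.28*I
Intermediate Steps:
z(V, J) = 2 - sqrt(-1 + V)
b(N, G) = -2/7 - N - 6*G/7 (b(N, G) = -2/7 + (-7*N - 6*G)/7 = -2/7 + (-N - 6*G/7) = -2/7 - N - 6*G/7)
w = 47 - I*sqrt(7) (w = (2 - sqrt(-1 - 6)) - 1*(-45) = (2 - sqrt(-7)) + 45 = (2 - I*sqrt(7)) + 45 = 47 - I*sqrt(7) ≈ 47.0 - 2.6458*I)
d*(w + b(2 - 1*1, 12)) = 146*((47 - I*sqrt(7)) + (-2/7 - (2 - 1*1) - 6/7*12)) = 146*((47 - I*sqrt(7)) + (-2/7 - (2 - 1) - 72/7)) = 146*((47 - I*sqrt(7)) + (-2/7 - 1*1 - 72/7)) = 146*((47 - I*sqrt(7)) + (-2/7 - 1 - 72/7)) = 146*((47 - I*sqrt(7)) - 81/7) = 146*(248/7 - I*sqrt(7)) = 36208/7 - 146*I*sqrt(7)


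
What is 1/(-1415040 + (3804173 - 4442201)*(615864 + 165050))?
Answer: -1/498246412632 ≈ -2.0070e-12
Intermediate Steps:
1/(-1415040 + (3804173 - 4442201)*(615864 + 165050)) = 1/(-1415040 - 638028*780914) = 1/(-1415040 - 498244997592) = 1/(-498246412632) = -1/498246412632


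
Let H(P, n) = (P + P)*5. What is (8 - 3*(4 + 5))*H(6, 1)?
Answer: -1140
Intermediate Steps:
H(P, n) = 10*P (H(P, n) = (2*P)*5 = 10*P)
(8 - 3*(4 + 5))*H(6, 1) = (8 - 3*(4 + 5))*(10*6) = (8 - 3*9)*60 = (8 - 27)*60 = -19*60 = -1140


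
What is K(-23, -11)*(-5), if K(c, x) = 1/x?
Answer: 5/11 ≈ 0.45455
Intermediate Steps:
K(-23, -11)*(-5) = -5/(-11) = -1/11*(-5) = 5/11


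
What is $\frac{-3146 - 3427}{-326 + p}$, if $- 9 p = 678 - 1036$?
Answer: $\frac{8451}{368} \approx 22.965$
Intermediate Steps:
$p = \frac{358}{9}$ ($p = - \frac{678 - 1036}{9} = \left(- \frac{1}{9}\right) \left(-358\right) = \frac{358}{9} \approx 39.778$)
$\frac{-3146 - 3427}{-326 + p} = \frac{-3146 - 3427}{-326 + \frac{358}{9}} = - \frac{6573}{- \frac{2576}{9}} = \left(-6573\right) \left(- \frac{9}{2576}\right) = \frac{8451}{368}$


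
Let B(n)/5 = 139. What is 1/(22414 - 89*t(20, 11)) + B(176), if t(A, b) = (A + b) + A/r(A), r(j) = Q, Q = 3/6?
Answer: 11186026/16095 ≈ 695.00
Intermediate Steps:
B(n) = 695 (B(n) = 5*139 = 695)
Q = ½ (Q = 3*(⅙) = ½ ≈ 0.50000)
r(j) = ½
t(A, b) = b + 3*A (t(A, b) = (A + b) + A/(½) = (A + b) + A*2 = (A + b) + 2*A = b + 3*A)
1/(22414 - 89*t(20, 11)) + B(176) = 1/(22414 - 89*(11 + 3*20)) + 695 = 1/(22414 - 89*(11 + 60)) + 695 = 1/(22414 - 89*71) + 695 = 1/(22414 - 6319) + 695 = 1/16095 + 695 = 11186026/16095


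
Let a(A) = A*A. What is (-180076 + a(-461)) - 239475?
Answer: -207030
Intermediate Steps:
a(A) = A²
(-180076 + a(-461)) - 239475 = (-180076 + (-461)²) - 239475 = (-180076 + 212521) - 239475 = 32445 - 239475 = -207030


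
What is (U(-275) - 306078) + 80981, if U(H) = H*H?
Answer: -149472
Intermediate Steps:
U(H) = H²
(U(-275) - 306078) + 80981 = ((-275)² - 306078) + 80981 = (75625 - 306078) + 80981 = -230453 + 80981 = -149472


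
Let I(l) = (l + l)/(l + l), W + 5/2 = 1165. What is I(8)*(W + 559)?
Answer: 3443/2 ≈ 1721.5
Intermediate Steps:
W = 2325/2 (W = -5/2 + 1165 = 2325/2 ≈ 1162.5)
I(l) = 1 (I(l) = (2*l)/((2*l)) = (2*l)*(1/(2*l)) = 1)
I(8)*(W + 559) = 1*(2325/2 + 559) = 1*(3443/2) = 3443/2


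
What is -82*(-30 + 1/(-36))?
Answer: 44321/18 ≈ 2462.3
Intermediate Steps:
-82*(-30 + 1/(-36)) = -82*(-30 - 1/36) = -82*(-1081/36) = 44321/18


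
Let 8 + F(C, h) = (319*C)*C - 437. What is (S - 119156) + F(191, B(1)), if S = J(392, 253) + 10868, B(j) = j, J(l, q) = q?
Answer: 11528959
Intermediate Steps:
S = 11121 (S = 253 + 10868 = 11121)
F(C, h) = -445 + 319*C**2 (F(C, h) = -8 + ((319*C)*C - 437) = -8 + (319*C**2 - 437) = -8 + (-437 + 319*C**2) = -445 + 319*C**2)
(S - 119156) + F(191, B(1)) = (11121 - 119156) + (-445 + 319*191**2) = -108035 + (-445 + 319*36481) = -108035 + (-445 + 11637439) = -108035 + 11636994 = 11528959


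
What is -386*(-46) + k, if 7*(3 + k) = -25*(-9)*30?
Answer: 131021/7 ≈ 18717.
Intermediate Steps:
k = 6729/7 (k = -3 + (-25*(-9)*30)/7 = -3 + (225*30)/7 = -3 + (⅐)*6750 = -3 + 6750/7 = 6729/7 ≈ 961.29)
-386*(-46) + k = -386*(-46) + 6729/7 = 17756 + 6729/7 = 131021/7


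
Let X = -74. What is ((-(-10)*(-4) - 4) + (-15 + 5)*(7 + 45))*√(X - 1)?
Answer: -2820*I*√3 ≈ -4884.4*I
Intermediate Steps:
((-(-10)*(-4) - 4) + (-15 + 5)*(7 + 45))*√(X - 1) = ((-(-10)*(-4) - 4) + (-15 + 5)*(7 + 45))*√(-74 - 1) = ((-5*8 - 4) - 10*52)*√(-75) = ((-40 - 4) - 520)*(5*I*√3) = (-44 - 520)*(5*I*√3) = -2820*I*√3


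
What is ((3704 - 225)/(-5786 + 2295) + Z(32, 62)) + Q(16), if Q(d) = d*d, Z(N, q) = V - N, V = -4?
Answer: 764541/3491 ≈ 219.00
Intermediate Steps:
Z(N, q) = -4 - N
Q(d) = d²
((3704 - 225)/(-5786 + 2295) + Z(32, 62)) + Q(16) = ((3704 - 225)/(-5786 + 2295) + (-4 - 1*32)) + 16² = (3479/(-3491) + (-4 - 32)) + 256 = (3479*(-1/3491) - 36) + 256 = (-3479/3491 - 36) + 256 = -129155/3491 + 256 = 764541/3491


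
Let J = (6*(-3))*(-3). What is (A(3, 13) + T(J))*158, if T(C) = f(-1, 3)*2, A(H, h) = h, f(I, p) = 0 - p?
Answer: 1106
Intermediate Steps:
J = 54 (J = -18*(-3) = 54)
f(I, p) = -p
T(C) = -6 (T(C) = -1*3*2 = -3*2 = -6)
(A(3, 13) + T(J))*158 = (13 - 6)*158 = 7*158 = 1106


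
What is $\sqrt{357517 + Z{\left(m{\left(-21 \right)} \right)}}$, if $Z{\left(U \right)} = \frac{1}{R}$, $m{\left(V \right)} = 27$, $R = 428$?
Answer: $\frac{\sqrt{16372848639}}{214} \approx 597.93$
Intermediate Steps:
$Z{\left(U \right)} = \frac{1}{428}$
$\sqrt{357517 + Z{\left(m{\left(-21 \right)} \right)}} = \sqrt{357517 + \frac{1}{428}} = \sqrt{\frac{153017277}{428}} = \frac{\sqrt{16372848639}}{214}$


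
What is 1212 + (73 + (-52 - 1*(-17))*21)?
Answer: 550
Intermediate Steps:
1212 + (73 + (-52 - 1*(-17))*21) = 1212 + (73 + (-52 + 17)*21) = 1212 + (73 - 35*21) = 1212 + (73 - 735) = 1212 - 662 = 550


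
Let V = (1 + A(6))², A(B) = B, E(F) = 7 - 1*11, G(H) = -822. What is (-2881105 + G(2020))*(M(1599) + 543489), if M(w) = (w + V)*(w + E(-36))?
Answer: -9141613658423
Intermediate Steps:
E(F) = -4 (E(F) = 7 - 11 = -4)
V = 49 (V = (1 + 6)² = 7² = 49)
M(w) = (-4 + w)*(49 + w) (M(w) = (w + 49)*(w - 4) = (49 + w)*(-4 + w) = (-4 + w)*(49 + w))
(-2881105 + G(2020))*(M(1599) + 543489) = (-2881105 - 822)*((-196 + 1599² + 45*1599) + 543489) = -2881927*((-196 + 2556801 + 71955) + 543489) = -2881927*(2628560 + 543489) = -2881927*3172049 = -9141613658423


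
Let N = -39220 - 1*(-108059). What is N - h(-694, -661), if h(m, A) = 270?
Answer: 68569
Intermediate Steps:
N = 68839 (N = -39220 + 108059 = 68839)
N - h(-694, -661) = 68839 - 1*270 = 68839 - 270 = 68569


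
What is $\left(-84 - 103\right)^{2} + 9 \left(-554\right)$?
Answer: $29983$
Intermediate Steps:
$\left(-84 - 103\right)^{2} + 9 \left(-554\right) = \left(-187\right)^{2} - 4986 = 34969 - 4986 = 29983$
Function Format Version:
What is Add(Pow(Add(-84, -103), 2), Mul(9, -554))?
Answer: 29983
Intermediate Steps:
Add(Pow(Add(-84, -103), 2), Mul(9, -554)) = Add(Pow(-187, 2), -4986) = Add(34969, -4986) = 29983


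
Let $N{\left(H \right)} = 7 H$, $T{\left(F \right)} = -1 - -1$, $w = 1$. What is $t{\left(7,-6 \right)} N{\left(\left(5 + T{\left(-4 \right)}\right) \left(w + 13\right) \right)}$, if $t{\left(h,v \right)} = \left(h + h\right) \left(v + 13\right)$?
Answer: $48020$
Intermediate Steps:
$T{\left(F \right)} = 0$ ($T{\left(F \right)} = -1 + 1 = 0$)
$t{\left(h,v \right)} = 2 h \left(13 + v\right)$
$t{\left(7,-6 \right)} N{\left(\left(5 + T{\left(-4 \right)}\right) \left(w + 13\right) \right)} = 2 \cdot 7 \left(13 - 6\right) 7 \left(5 + 0\right) \left(1 + 13\right) = 2 \cdot 7 \cdot 7 \cdot 7 \cdot 5 \cdot 14 = 98 \cdot 7 \cdot 70 = 98 \cdot 490 = 48020$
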